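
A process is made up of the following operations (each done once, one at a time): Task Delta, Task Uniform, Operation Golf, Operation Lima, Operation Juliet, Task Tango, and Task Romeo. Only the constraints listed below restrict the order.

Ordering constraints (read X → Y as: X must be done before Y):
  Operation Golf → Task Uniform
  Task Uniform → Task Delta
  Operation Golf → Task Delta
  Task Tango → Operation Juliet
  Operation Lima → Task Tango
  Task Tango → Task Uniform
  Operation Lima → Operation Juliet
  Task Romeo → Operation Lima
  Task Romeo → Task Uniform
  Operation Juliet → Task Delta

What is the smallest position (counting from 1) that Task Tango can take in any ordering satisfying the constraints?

Every operation that must precede Task Tango has to come before it. Tracing all chains that end at Task Tango, those operations are: Operation Lima, Task Romeo — 2 in total.
With 2 mandatory predecessors, the earliest Task Tango can sit is position 2+1 = 3, and placing just those 2 first achieves it.

3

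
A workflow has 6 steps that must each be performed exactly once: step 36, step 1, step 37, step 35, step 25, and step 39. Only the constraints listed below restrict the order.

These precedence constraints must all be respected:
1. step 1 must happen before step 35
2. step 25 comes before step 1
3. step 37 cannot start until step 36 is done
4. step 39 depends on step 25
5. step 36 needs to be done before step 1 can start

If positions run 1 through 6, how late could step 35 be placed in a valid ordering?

Step 35 has no required successors, so nothing stops it from going last (position 6).

6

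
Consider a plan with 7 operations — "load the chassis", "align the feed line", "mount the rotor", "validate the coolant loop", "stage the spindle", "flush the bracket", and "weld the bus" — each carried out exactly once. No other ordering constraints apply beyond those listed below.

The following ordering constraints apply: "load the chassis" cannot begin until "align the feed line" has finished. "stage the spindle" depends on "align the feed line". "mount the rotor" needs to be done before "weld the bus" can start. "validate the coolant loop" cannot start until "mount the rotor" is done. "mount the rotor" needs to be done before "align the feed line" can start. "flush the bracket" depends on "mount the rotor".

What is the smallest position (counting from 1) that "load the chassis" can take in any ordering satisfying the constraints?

Every operation that must precede "load the chassis" has to come before it. Tracing all chains that end at "load the chassis", those operations are: "align the feed line", "mount the rotor" — 2 in total.
With 2 mandatory predecessors, the earliest "load the chassis" can sit is position 2+1 = 3, and placing just those 2 first achieves it.

3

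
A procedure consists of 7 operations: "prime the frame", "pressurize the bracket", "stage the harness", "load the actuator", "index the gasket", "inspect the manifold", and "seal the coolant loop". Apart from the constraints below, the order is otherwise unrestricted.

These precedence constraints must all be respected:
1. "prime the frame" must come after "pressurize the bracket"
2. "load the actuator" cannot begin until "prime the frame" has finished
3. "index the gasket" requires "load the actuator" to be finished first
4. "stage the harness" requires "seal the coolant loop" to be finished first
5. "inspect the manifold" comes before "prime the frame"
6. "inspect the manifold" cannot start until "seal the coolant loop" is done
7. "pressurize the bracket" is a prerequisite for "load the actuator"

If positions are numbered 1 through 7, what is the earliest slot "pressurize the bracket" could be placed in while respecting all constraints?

1

No constraint forces any other operation before "pressurize the bracket", so it can be placed first.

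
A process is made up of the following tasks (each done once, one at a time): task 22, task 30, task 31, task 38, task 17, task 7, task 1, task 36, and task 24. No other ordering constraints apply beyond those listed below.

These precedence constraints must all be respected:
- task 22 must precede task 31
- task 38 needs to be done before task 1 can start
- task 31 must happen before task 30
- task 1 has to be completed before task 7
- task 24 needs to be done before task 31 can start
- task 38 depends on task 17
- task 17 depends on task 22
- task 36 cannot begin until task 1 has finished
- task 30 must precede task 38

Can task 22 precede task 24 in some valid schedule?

No chain of constraints runs from task 24 to task 22, so task 24 is not required to come first.
That means at least one valid schedule has task 22 before task 24.

Yes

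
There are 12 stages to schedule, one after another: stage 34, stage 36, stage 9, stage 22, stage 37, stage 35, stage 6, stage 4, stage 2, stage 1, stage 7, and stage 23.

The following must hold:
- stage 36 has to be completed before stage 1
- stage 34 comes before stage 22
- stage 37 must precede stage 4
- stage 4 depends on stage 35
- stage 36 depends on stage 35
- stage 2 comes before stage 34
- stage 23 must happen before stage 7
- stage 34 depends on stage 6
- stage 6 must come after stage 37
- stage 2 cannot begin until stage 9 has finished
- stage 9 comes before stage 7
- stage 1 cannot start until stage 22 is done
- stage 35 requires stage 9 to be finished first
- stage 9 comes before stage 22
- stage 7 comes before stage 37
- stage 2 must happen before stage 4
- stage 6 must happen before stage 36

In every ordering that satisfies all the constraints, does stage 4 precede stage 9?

The constraints actually force stage 9 before stage 4 (via stage 9 → stage 2 → stage 4), not the other way around.
So stage 4 does not have to come before stage 9 — it cannot.

No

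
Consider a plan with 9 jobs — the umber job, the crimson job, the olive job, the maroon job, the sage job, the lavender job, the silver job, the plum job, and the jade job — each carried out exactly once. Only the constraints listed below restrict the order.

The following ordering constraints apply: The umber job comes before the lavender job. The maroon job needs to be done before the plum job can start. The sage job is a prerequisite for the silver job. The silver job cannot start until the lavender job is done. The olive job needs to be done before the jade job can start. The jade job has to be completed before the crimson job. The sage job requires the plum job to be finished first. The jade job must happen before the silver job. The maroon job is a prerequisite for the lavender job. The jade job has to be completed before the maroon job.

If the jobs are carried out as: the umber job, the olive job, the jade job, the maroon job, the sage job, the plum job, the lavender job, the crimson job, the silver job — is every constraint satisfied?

No

Here the plum job comes after the sage job.
But one of the constraints requires the plum job before the sage job, so this ordering violates it.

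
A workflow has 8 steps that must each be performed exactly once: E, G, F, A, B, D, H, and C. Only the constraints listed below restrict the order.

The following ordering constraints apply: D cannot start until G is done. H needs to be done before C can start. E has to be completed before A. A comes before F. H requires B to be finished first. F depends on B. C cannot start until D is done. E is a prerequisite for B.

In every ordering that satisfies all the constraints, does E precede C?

Tracing the constraints gives a chain: E → B → H → C.
So E must precede C in any valid ordering.

Yes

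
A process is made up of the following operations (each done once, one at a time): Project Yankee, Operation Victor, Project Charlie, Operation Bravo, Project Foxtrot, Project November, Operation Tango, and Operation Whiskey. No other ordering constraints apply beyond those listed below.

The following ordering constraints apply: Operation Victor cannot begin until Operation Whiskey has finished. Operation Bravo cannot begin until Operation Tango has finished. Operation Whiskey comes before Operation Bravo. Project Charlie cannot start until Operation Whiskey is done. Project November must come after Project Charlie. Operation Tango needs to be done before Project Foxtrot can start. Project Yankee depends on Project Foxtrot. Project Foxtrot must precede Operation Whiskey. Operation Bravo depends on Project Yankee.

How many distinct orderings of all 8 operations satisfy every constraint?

Only Operation Tango has no prerequisites, so it must go first.
Counting all ways to extend the partial order to a total order gives 42.

42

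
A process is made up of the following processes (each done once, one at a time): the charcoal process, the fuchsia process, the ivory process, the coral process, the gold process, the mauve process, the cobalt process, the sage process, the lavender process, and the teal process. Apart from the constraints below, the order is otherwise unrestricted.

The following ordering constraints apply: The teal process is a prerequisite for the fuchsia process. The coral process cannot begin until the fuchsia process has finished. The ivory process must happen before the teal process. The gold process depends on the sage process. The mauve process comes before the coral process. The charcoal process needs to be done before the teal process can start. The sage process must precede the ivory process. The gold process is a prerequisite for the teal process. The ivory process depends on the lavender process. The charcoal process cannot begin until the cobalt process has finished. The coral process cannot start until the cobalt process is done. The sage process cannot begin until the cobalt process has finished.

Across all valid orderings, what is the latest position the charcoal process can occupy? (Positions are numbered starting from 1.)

7

Following every chain forward from the charcoal process, the processes that must come later are the fuchsia process, the coral process, the teal process — 3 of them.
So at least 3 processes follow the charcoal process, putting the charcoal process no later than position 7. That position is achievable by scheduling everything else first.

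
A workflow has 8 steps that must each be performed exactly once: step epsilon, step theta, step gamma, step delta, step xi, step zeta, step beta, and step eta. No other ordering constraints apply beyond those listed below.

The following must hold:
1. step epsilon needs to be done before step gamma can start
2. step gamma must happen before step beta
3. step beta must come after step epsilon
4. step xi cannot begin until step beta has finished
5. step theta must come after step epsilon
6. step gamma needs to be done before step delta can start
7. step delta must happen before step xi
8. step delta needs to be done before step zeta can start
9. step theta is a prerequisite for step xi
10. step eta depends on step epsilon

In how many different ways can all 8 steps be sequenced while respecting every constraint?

Step epsilon is the only step with nothing required before it, so every ordering starts there.
Systematically extending each partial ordering one step at a time and counting, there are 161 complete orderings.

161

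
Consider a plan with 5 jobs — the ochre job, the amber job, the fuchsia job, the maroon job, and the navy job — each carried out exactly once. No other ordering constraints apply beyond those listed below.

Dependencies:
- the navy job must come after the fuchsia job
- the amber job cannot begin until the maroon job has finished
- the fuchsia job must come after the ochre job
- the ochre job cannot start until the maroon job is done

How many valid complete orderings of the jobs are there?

The maroon job is the only job with nothing required before it, so every ordering starts there.
Systematically extending each partial ordering one job at a time and counting, there are 4 complete orderings.

4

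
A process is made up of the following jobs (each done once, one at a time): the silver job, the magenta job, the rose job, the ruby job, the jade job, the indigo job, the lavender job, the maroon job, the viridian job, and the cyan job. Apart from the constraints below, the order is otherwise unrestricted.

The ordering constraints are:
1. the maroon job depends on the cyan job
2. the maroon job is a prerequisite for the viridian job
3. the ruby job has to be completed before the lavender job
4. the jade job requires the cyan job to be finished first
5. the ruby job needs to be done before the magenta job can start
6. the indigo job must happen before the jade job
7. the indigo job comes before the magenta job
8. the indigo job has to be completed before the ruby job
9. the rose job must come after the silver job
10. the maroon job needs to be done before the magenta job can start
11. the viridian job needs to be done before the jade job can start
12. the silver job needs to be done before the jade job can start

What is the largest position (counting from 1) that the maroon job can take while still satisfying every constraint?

The jobs that are forced after the maroon job, directly or by a chain of constraints, are the magenta job, the jade job, the viridian job. That's 3 jobs.
So at least 3 jobs follow the maroon job, putting the maroon job no later than position 7. That position is achievable by scheduling everything else first.

7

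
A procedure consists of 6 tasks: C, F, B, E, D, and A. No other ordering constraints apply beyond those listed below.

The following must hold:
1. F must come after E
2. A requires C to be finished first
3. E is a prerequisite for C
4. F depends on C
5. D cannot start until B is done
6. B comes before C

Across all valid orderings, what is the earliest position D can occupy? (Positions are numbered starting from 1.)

Working backwards through the constraints from D, its only required predecessor is B.
With 1 mandatory predecessor, the earliest D can sit is position 1+1 = 2, and placing just that one first achieves it.

2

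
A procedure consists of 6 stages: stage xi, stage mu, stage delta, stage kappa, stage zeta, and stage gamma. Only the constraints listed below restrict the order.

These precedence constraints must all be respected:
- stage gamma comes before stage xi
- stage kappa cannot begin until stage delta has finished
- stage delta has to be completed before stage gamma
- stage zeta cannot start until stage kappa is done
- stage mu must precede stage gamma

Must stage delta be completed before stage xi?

Chaining the stated constraints: stage delta → stage gamma → stage xi.
So stage delta must precede stage xi in any valid ordering.

Yes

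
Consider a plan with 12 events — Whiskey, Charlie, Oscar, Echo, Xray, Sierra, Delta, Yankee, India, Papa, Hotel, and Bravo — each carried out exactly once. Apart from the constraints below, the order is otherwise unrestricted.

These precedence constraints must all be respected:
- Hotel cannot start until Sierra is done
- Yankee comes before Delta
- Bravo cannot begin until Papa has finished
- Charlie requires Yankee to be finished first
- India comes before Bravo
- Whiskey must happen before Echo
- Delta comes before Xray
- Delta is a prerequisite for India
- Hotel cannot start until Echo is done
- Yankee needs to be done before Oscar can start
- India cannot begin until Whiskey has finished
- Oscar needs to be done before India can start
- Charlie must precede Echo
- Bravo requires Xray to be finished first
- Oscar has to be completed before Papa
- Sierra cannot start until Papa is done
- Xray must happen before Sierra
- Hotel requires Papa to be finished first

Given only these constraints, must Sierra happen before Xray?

In fact the dependencies run the other way: Xray → Sierra.
So Sierra does not have to come before Xray — it cannot.

No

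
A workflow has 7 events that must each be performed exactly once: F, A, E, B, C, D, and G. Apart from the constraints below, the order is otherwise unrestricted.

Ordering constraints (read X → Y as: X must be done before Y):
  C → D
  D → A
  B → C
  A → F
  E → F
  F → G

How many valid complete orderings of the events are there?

The events with no prerequisites are E, B; any of them can be placed first.
Systematically extending each partial ordering one event at a time and counting, there are 5 complete orderings.

5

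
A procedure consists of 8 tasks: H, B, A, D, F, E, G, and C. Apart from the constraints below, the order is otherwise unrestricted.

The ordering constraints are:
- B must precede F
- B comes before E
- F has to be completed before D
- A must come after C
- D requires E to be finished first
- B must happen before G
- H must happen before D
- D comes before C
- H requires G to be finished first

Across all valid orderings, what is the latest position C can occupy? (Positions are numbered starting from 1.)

Following the constraints forward from C, its only required successor is A.
With 1 mandatory successor out of 8 tasks total, the latest slot for C is 8−1 = 7, and it's reachable by doing all non-successors before C.

7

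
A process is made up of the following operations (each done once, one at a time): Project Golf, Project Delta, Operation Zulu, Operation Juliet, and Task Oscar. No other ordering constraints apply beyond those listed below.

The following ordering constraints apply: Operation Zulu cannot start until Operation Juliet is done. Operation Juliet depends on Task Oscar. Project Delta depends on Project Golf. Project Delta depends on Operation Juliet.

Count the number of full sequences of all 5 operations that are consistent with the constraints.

The operations with no prerequisites are Project Golf, Task Oscar; any of them can be placed first.
Counting all ways to extend the partial order to a total order gives 7.

7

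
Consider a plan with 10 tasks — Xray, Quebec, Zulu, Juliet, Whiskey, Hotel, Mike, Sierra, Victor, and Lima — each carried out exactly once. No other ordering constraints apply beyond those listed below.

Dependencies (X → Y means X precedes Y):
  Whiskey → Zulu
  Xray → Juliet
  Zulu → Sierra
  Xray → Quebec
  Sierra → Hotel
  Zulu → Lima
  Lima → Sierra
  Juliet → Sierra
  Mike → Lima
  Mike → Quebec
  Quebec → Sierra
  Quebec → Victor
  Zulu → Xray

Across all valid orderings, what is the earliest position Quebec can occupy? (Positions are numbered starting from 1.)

Working backwards through the constraints from Quebec, its full set of required predecessors is Xray, Zulu, Whiskey, Mike — 4 of them.
So at minimum 4 tasks come before Quebec, putting Quebec no earlier than position 5. That position is achievable by scheduling exactly those predecessors first.

5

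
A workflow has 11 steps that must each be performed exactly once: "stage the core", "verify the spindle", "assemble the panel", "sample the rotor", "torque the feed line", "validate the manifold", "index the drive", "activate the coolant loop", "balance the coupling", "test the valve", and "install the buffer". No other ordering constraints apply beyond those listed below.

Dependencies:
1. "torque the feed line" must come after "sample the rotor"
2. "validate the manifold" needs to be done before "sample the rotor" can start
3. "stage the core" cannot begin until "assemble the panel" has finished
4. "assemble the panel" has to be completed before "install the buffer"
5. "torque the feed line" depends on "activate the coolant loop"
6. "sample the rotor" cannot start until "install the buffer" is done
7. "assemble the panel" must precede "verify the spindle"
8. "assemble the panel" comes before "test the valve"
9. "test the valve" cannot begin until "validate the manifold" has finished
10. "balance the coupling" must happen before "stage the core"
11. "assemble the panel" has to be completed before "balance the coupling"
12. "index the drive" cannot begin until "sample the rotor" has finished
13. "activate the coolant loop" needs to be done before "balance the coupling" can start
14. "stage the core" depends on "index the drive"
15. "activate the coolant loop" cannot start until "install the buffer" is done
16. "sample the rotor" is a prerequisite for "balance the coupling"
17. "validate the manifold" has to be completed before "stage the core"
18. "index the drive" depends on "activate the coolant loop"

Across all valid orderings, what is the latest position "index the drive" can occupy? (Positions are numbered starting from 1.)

The only step forced after "index the drive" (directly or by a chain) is "stage the core".
So at least 1 step follows "index the drive", putting "index the drive" no later than position 10. That position is achievable by scheduling everything else first.

10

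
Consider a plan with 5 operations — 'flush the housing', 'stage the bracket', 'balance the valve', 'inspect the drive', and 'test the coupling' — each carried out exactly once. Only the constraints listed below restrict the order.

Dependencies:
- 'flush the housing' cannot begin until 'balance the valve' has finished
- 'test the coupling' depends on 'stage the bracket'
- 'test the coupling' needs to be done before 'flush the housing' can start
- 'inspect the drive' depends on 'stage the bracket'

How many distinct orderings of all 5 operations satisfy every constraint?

The operations with no prerequisites are 'stage the bracket', 'balance the valve'; any of them can be placed first.
Systematically extending each partial ordering one operation at a time and counting, there are 11 complete orderings.

11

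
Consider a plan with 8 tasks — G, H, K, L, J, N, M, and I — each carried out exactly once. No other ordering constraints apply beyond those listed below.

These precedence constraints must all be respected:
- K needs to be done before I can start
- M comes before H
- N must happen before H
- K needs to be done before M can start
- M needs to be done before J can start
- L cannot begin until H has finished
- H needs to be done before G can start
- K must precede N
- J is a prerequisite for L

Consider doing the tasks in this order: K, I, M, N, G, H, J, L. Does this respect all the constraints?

No

The sequence places G ahead of H.
Since H is required before G, the ordering is invalid.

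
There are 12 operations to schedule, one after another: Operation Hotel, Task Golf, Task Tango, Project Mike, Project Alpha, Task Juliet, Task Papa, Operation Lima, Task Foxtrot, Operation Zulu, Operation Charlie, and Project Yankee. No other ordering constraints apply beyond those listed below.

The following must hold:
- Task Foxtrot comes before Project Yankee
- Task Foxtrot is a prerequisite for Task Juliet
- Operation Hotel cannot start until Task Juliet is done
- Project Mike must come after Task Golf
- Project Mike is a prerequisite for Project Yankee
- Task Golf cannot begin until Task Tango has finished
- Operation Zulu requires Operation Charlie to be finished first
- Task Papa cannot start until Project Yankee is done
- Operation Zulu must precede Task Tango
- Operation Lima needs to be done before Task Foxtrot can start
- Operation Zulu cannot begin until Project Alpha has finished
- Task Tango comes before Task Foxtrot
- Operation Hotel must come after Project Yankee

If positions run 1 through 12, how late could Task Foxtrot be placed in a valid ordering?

The operations that are forced after Task Foxtrot, directly or by a chain of constraints, are Operation Hotel, Task Juliet, Task Papa, Project Yankee. That's 4 operations.
So at least 4 operations follow Task Foxtrot, putting Task Foxtrot no later than position 8. That position is achievable by scheduling everything else first.

8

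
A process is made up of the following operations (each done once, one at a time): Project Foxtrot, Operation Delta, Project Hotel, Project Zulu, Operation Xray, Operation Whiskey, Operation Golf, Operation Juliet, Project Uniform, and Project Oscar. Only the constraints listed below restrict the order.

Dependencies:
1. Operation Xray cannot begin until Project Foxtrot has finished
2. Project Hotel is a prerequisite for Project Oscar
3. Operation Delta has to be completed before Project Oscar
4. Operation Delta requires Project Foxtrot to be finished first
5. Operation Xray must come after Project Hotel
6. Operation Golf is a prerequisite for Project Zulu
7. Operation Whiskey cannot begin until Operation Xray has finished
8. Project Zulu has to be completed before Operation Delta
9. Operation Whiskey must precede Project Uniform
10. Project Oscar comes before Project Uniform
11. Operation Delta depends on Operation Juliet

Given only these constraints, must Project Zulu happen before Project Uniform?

Yes

There is a constraint chain Project Zulu → Operation Delta → Project Oscar → Project Uniform.
Hence Project Zulu necessarily comes before Project Uniform.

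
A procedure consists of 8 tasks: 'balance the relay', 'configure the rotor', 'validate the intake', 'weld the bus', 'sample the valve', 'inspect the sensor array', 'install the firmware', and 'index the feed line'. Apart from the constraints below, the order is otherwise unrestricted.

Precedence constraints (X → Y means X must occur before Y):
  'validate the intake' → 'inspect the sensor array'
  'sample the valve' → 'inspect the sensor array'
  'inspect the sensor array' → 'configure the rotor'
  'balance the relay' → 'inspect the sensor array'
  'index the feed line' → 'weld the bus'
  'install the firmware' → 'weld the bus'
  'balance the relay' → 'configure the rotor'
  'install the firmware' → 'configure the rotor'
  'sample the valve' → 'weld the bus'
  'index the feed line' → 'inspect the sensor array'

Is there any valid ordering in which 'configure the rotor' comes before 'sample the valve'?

No

The constraints give a chain 'sample the valve' → 'inspect the sensor array' → 'configure the rotor', which forces 'sample the valve' before 'configure the rotor'.
So no valid ordering can have 'configure the rotor' before 'sample the valve'.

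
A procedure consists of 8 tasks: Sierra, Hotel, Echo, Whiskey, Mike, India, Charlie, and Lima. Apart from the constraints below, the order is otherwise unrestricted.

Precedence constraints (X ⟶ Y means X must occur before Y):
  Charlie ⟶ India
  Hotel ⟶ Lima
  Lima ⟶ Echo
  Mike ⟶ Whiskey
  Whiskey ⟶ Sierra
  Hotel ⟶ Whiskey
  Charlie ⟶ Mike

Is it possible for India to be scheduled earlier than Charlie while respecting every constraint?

The constraints give a chain Charlie → India, which forces Charlie before India.
So no valid ordering can have India before Charlie.

No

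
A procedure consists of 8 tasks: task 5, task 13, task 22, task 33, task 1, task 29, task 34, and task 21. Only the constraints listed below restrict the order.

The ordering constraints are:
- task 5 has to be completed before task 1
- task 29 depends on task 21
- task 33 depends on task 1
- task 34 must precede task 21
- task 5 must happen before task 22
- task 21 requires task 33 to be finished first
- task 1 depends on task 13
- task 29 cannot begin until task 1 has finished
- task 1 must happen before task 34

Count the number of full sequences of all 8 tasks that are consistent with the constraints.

26

2 tasks have no prerequisites (task 5, task 13), so any of them could come first.
Counting all ways to extend the partial order to a total order gives 26.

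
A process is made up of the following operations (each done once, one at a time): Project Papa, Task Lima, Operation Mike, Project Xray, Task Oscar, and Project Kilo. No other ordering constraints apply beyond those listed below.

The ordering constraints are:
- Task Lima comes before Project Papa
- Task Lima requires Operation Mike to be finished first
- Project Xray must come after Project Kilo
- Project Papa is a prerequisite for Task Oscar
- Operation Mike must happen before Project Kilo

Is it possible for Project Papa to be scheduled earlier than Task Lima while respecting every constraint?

No

Following Task Lima → Project Papa, Task Lima must precede Project Papa in every valid ordering.
Hence Project Papa can never be scheduled before Task Lima.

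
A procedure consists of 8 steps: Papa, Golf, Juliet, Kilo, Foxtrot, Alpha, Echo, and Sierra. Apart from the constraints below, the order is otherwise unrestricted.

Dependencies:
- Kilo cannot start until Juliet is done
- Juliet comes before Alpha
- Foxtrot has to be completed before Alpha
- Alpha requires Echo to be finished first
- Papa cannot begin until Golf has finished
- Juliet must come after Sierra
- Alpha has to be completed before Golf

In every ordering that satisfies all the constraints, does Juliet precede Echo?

Nothing in the constraints links Juliet and Echo; they are unordered relative to each other.
So Juliet can come before Echo or after — it is not forced.

No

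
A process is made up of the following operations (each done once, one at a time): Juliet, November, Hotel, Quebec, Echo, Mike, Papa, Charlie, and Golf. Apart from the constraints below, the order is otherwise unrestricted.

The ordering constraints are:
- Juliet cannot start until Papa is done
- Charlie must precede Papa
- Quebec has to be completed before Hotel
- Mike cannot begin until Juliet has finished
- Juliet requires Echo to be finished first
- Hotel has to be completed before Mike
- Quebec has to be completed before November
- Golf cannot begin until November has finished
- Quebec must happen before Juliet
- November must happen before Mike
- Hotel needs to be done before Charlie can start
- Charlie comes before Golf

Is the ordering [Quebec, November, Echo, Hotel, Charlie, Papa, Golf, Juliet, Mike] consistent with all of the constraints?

Yes

Going through the constraints one by one, each required predecessor appears earlier in the sequence than its dependent — e.g. Quebec (position 1) is before Juliet (position 8), as required.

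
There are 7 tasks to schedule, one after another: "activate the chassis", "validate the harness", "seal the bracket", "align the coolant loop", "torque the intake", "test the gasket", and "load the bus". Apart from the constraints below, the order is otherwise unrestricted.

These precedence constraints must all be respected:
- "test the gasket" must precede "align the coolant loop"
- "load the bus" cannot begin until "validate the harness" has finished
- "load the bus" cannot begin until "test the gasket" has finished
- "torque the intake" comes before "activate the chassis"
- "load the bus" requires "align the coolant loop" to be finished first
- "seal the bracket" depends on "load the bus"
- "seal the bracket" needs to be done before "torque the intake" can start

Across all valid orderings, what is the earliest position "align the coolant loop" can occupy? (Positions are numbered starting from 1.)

2

Working backwards through the constraints from "align the coolant loop", its only required predecessor is "test the gasket".
So at minimum 1 task comes before "align the coolant loop", putting "align the coolant loop" no earlier than position 2. That position is achievable by scheduling exactly that predecessor first.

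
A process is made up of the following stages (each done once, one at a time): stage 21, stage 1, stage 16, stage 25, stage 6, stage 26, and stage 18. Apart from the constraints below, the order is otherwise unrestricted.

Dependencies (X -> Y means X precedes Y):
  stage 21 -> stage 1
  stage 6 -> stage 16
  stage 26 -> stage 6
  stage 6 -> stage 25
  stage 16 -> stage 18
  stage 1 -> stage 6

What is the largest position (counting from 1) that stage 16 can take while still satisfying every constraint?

Following the constraints forward from stage 16, its only required successor is stage 18.
With 1 mandatory successor out of 7 stages total, the latest slot for stage 16 is 7−1 = 6, and it's reachable by doing all non-successors before stage 16.

6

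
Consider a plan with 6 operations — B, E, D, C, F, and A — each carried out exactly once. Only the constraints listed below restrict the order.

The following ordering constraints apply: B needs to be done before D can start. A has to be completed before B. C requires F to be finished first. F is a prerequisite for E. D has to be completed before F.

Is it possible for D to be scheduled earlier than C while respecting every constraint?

Yes

The constraints force D before C, so yes — every valid ordering has D earlier.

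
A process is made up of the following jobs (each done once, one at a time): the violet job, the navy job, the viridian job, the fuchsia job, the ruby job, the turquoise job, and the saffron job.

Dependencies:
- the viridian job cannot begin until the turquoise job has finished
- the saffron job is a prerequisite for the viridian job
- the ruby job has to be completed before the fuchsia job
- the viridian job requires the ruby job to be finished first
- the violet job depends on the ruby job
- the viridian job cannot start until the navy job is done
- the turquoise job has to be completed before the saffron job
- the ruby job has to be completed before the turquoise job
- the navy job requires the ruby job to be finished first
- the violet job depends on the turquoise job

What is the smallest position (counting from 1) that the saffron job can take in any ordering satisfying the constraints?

3

Every job that must precede the saffron job has to come before it. Tracing all chains that end at the saffron job, those jobs are: the ruby job, the turquoise job — 2 in total.
So at minimum 2 jobs come before the saffron job, putting the saffron job no earlier than position 3. That position is achievable by scheduling exactly those predecessors first.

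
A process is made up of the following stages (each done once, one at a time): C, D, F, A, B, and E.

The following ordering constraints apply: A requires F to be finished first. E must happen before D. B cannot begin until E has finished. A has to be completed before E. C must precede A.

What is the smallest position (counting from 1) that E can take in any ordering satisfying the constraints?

Every stage that must precede E has to come before it. Tracing all chains that end at E, those stages are: C, F, A — 3 in total.
With 3 mandatory predecessors, the earliest E can sit is position 3+1 = 4, and placing just those 3 first achieves it.

4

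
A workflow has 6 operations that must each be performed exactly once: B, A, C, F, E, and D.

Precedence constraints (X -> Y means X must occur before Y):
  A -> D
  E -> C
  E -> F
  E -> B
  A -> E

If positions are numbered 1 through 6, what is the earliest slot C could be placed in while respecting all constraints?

3

Every operation that must precede C has to come before it. Tracing all chains that end at C, those operations are: A, E — 2 in total.
With 2 mandatory predecessors, the earliest C can sit is position 2+1 = 3, and placing just those 2 first achieves it.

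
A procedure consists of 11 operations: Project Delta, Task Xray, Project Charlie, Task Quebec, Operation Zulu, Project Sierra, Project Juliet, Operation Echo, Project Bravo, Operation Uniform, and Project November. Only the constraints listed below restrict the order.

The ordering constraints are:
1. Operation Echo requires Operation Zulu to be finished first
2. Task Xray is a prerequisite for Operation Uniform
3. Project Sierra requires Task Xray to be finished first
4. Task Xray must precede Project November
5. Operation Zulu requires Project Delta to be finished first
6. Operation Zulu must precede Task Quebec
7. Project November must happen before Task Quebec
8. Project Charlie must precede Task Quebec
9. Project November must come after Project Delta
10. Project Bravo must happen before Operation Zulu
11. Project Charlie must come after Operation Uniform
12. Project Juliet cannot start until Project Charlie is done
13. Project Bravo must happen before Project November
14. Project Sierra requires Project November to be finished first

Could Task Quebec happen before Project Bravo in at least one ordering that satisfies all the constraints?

No

The constraints give a chain Project Bravo → Project November → Task Quebec, which forces Project Bravo before Task Quebec.
Hence Task Quebec can never be scheduled before Project Bravo.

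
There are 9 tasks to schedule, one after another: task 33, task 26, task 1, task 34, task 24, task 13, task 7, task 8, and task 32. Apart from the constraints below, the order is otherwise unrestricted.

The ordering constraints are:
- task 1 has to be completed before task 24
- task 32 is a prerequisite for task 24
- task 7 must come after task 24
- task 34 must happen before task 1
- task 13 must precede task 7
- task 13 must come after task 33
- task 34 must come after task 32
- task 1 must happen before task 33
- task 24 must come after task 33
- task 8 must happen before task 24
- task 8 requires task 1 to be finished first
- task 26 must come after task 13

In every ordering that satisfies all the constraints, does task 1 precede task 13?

Tracing the constraints gives a chain: task 1 → task 33 → task 13.
So task 1 must precede task 13 in any valid ordering.

Yes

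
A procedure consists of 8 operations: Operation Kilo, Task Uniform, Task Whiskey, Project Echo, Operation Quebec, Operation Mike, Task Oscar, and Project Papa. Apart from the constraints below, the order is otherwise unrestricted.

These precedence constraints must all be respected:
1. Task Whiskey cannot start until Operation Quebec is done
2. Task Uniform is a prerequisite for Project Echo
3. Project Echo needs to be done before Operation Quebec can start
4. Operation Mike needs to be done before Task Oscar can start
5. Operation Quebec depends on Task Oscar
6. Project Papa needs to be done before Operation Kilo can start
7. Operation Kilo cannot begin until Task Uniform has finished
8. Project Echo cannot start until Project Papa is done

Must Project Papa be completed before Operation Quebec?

Yes

Following the dependencies: Project Papa → Project Echo → Operation Quebec.
Hence Project Papa necessarily comes before Operation Quebec.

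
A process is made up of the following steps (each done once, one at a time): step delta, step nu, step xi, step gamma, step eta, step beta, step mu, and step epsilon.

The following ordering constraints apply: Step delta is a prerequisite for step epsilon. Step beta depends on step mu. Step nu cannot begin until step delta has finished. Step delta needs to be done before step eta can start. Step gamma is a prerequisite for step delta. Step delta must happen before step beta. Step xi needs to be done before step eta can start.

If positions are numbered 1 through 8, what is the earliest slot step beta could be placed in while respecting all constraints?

4

Working backwards through the constraints from step beta, its full set of required predecessors is step delta, step gamma, step mu — 3 of them.
With 3 mandatory predecessors, the earliest step beta can sit is position 3+1 = 4, and placing just those 3 first achieves it.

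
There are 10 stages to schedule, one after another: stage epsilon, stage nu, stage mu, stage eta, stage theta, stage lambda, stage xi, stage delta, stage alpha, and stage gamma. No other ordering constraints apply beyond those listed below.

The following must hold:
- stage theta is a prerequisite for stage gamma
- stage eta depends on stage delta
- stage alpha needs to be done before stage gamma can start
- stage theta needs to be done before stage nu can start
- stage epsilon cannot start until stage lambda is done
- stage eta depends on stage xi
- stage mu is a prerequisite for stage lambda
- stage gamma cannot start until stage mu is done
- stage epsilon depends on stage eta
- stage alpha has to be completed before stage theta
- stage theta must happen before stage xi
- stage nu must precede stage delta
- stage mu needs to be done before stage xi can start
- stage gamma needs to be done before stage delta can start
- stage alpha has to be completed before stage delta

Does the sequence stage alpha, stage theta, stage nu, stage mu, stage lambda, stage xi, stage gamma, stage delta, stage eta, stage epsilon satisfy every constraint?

Yes

Checking each listed constraint against this order: for instance, stage alpha is in position 1 and stage delta in position 8, so that constraint holds — and the remaining constraints check out the same way.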